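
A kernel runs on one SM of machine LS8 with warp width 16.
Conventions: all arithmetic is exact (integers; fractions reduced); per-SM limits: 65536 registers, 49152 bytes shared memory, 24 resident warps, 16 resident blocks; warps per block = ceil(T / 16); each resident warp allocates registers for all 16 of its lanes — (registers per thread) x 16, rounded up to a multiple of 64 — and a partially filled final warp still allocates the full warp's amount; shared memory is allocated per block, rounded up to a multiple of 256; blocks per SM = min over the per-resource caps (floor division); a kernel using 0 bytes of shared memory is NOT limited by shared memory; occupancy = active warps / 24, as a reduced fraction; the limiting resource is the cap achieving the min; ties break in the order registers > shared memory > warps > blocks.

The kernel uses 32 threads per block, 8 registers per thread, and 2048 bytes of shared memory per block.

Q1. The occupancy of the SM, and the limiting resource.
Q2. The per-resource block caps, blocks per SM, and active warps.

Answer: occupancy 1, limited by warps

registers: 256 blocks
shared memory: 24 blocks
warps: 12 blocks
blocks: 16 blocks

Answer: 12 blocks, 24 active warps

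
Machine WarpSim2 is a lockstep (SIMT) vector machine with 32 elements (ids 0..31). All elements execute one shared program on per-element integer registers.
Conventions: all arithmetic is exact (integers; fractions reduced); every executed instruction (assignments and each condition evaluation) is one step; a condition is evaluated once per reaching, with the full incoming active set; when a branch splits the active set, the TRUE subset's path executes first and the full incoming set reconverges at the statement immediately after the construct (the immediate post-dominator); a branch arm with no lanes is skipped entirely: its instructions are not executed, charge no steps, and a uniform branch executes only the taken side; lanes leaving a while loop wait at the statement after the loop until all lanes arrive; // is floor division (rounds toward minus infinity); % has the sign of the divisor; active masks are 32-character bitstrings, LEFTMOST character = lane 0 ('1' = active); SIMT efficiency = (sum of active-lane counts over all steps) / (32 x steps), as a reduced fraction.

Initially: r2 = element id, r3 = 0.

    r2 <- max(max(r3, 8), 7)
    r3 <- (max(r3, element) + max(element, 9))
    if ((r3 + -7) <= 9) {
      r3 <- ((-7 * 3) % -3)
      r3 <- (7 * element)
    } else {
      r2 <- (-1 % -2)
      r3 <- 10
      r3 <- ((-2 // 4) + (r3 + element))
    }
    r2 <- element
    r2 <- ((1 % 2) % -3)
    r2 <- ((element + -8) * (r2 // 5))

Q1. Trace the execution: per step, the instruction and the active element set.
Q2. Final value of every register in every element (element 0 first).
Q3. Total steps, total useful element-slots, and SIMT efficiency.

step 0: r2 <- max(max(r3, 8), 7)     11111111111111111111111111111111
step 1: r3 <- (max(r3, element) + max(element, 9)) 11111111111111111111111111111111
step 2: eval ((r3 + -7) <= 9)        11111111111111111111111111111111
step 3: r3 <- ((-7 * 3) % -3)        11111111000000000000000000000000
step 4: r3 <- (7 * element)          11111111000000000000000000000000
step 5: r2 <- (-1 % -2)              00000000111111111111111111111111
step 6: r3 <- 10                     00000000111111111111111111111111
step 7: r3 <- ((-2 // 4) + (r3 + element)) 00000000111111111111111111111111
step 8: r2 <- element                11111111111111111111111111111111
step 9: r2 <- ((1 % 2) % -3)         11111111111111111111111111111111
step 10: r2 <- ((element + -8) * (r2 // 5)) 11111111111111111111111111111111

Answer: 11 steps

r2: 8,7,6,5,4,3,2,1,0,-1,-2,-3,-4,-5,-6,-7,-8,-9,-10,-11,-12,-13,-14,-15,-16,-17,-18,-19,-20,-21,-22,-23
r3: 0,7,14,21,28,35,42,49,17,18,19,20,21,22,23,24,25,26,27,28,29,30,31,32,33,34,35,36,37,38,39,40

steps = 11; useful = 280; efficiency = 280/352 = 35/44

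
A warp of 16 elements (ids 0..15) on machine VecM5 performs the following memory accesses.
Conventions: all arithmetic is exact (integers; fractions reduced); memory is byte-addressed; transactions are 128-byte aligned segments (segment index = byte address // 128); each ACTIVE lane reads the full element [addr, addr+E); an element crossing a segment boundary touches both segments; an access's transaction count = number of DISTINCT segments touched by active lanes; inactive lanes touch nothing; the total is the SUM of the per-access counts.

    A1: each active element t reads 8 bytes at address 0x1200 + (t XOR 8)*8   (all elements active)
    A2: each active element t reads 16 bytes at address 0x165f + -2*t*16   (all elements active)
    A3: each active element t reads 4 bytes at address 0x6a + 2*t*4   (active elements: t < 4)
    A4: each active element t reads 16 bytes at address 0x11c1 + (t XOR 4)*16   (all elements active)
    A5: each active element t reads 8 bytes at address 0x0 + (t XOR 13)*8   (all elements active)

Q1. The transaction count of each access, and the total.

A1: 1 transaction
A2: 5 transactions
A3: 2 transactions
A4: 3 transactions
A5: 1 transaction

Answer: 1,5,2,3,1; total 12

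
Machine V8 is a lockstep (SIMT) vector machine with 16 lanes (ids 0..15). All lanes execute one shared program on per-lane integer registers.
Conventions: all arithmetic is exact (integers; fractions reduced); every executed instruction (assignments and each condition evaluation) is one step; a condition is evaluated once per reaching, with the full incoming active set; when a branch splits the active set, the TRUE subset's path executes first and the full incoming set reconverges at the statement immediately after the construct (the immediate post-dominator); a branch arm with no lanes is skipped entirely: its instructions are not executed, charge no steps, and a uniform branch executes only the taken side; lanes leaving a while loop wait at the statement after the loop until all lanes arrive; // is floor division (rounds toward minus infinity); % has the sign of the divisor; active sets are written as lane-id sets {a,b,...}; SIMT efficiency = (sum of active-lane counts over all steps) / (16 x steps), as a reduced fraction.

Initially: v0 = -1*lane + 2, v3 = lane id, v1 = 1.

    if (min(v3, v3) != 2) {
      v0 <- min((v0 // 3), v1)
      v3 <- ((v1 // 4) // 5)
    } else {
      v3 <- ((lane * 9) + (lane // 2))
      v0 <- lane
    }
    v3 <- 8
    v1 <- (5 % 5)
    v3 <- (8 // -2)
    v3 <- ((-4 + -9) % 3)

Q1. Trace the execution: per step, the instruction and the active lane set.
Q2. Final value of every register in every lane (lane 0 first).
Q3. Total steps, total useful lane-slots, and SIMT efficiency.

step 0: eval (min(v3, v3) != 2)      {0,1,2,3,4,5,6,7,8,9,10,11,12,13,14,15}
step 1: v0 <- min((v0 // 3), v1)     {0,1,3,4,5,6,7,8,9,10,11,12,13,14,15}
step 2: v3 <- ((v1 // 4) // 5)       {0,1,3,4,5,6,7,8,9,10,11,12,13,14,15}
step 3: v3 <- ((lane * 9) + (lane // 2)) {2}
step 4: v0 <- lane                   {2}
step 5: v3 <- 8                      {0,1,2,3,4,5,6,7,8,9,10,11,12,13,14,15}
step 6: v1 <- (5 % 5)                {0,1,2,3,4,5,6,7,8,9,10,11,12,13,14,15}
step 7: v3 <- (8 // -2)              {0,1,2,3,4,5,6,7,8,9,10,11,12,13,14,15}
step 8: v3 <- ((-4 + -9) % 3)        {0,1,2,3,4,5,6,7,8,9,10,11,12,13,14,15}

Answer: 9 steps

v0: 0,0,2,-1,-1,-1,-2,-2,-2,-3,-3,-3,-4,-4,-4,-5
v3: 2,2,2,2,2,2,2,2,2,2,2,2,2,2,2,2
v1: 0,0,0,0,0,0,0,0,0,0,0,0,0,0,0,0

steps = 9; useful = 112; efficiency = 112/144 = 7/9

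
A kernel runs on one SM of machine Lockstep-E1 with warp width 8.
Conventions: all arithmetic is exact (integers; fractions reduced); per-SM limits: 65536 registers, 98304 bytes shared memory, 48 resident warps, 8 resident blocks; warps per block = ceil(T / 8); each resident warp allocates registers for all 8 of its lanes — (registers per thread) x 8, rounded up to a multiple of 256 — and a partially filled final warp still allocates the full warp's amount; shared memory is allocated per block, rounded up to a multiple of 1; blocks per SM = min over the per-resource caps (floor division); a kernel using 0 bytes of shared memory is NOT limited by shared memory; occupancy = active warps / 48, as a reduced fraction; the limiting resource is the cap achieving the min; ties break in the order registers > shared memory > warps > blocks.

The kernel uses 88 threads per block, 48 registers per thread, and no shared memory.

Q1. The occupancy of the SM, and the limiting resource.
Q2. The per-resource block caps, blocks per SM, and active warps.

Answer: occupancy 11/12, limited by warps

registers: 11 blocks
shared memory: no limit (kernel uses none)
warps: 4 blocks
blocks: 8 blocks

Answer: 4 blocks, 44 active warps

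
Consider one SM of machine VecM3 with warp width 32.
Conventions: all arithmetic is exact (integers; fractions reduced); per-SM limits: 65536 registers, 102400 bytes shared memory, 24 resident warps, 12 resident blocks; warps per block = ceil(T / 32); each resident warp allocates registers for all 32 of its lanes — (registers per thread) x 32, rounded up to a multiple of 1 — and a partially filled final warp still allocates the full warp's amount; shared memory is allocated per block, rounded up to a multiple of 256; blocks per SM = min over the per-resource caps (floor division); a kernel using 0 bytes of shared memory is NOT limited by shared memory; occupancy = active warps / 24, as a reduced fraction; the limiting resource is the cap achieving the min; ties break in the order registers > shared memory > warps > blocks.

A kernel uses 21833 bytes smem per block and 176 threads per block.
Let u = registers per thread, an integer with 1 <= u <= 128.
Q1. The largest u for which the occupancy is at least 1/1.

Answer: u = 85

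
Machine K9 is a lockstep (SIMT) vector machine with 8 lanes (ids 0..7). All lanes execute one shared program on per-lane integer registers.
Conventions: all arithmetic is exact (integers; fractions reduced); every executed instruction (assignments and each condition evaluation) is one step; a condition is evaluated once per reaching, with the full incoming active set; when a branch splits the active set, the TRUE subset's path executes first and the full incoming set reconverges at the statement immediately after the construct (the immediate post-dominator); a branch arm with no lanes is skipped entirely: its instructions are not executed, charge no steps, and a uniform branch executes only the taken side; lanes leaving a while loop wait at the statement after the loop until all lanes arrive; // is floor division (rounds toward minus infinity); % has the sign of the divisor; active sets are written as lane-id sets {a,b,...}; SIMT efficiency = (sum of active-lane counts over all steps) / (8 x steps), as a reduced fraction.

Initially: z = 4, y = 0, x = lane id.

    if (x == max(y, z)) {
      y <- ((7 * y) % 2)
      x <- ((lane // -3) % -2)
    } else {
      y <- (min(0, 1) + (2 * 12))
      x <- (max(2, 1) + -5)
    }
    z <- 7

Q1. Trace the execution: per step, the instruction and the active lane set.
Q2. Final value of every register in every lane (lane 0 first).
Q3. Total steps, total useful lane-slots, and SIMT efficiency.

step 0: eval (x == max(y, z))        {0,1,2,3,4,5,6,7}
step 1: y <- ((7 * y) % 2)           {4}
step 2: x <- ((lane // -3) % -2)     {4}
step 3: y <- (min(0, 1) + (2 * 12))  {0,1,2,3,5,6,7}
step 4: x <- (max(2, 1) + -5)        {0,1,2,3,5,6,7}
step 5: z <- 7                       {0,1,2,3,4,5,6,7}

Answer: 6 steps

z: 7,7,7,7,7,7,7,7
y: 24,24,24,24,0,24,24,24
x: -3,-3,-3,-3,0,-3,-3,-3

steps = 6; useful = 32; efficiency = 32/48 = 2/3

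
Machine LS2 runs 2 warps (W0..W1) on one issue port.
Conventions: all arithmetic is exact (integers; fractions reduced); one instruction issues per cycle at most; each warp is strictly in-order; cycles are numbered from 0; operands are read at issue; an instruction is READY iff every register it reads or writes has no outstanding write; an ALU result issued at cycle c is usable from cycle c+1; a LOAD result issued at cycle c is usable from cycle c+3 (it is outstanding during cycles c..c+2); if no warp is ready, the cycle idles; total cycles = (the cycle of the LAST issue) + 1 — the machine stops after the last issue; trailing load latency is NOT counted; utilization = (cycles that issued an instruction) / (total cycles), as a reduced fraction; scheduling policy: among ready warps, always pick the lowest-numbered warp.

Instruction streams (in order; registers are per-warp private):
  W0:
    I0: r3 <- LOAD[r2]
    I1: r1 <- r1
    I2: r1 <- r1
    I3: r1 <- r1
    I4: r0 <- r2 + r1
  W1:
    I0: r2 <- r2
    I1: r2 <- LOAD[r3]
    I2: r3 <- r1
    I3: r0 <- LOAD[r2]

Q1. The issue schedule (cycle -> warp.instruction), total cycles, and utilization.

cycle 0: W0.I0
cycle 1: W0.I1
cycle 2: W0.I2
cycle 3: W0.I3
cycle 4: W0.I4
cycle 5: W1.I0
cycle 6: W1.I1
cycle 7: W1.I2
cycle 8: idle
cycle 9: W1.I3

Answer: 10 cycles, utilization 9/10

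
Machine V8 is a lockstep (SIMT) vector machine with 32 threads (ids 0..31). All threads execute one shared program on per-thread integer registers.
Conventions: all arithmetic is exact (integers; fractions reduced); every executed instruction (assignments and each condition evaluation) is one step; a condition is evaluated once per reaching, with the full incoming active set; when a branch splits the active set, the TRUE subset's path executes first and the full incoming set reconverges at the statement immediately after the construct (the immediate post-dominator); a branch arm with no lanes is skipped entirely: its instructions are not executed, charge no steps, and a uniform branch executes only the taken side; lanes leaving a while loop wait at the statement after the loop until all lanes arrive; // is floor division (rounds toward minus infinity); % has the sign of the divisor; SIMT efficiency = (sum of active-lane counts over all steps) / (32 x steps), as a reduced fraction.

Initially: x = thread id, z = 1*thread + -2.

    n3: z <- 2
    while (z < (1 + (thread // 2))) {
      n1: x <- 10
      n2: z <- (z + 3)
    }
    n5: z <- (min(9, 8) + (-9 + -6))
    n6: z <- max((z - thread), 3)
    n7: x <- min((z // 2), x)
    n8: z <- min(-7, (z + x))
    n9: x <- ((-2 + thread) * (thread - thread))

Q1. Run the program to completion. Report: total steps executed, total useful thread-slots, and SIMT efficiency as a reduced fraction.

Answer: 22 steps, 464 useful, 29/44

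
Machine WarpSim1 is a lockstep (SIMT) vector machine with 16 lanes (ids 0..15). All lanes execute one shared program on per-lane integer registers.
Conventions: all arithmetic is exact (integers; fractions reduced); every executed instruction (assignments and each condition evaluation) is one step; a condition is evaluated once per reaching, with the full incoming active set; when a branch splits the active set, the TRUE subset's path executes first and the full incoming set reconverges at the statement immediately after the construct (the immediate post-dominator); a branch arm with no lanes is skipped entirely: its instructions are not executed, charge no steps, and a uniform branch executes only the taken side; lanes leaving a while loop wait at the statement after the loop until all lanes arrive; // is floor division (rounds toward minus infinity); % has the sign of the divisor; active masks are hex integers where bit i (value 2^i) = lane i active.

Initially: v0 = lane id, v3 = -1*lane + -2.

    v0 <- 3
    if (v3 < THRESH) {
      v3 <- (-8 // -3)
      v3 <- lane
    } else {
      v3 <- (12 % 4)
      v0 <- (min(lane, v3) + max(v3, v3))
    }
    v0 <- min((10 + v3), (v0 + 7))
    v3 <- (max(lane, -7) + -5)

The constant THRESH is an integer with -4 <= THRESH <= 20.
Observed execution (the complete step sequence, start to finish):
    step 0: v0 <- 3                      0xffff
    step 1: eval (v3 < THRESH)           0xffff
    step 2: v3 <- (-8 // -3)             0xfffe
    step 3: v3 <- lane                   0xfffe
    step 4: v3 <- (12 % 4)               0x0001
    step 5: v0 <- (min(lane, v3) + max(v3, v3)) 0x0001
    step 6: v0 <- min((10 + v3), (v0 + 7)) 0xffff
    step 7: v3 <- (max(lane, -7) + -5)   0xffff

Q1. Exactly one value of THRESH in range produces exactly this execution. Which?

Answer: THRESH = -2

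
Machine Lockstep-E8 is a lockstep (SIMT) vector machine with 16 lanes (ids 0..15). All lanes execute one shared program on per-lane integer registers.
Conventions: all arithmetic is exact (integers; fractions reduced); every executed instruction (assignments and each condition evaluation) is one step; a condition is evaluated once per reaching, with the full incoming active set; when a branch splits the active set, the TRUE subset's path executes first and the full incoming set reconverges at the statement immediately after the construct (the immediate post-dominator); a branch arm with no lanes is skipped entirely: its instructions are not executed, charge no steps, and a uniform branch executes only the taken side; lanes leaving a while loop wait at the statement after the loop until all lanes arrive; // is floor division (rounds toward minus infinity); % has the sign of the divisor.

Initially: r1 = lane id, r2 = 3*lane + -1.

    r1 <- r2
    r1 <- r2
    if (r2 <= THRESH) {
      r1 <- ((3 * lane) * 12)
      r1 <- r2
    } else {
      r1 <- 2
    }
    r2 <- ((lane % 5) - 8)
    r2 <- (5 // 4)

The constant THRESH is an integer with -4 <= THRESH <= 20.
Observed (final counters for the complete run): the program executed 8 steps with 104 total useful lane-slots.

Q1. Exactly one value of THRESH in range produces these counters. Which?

Answer: THRESH = 20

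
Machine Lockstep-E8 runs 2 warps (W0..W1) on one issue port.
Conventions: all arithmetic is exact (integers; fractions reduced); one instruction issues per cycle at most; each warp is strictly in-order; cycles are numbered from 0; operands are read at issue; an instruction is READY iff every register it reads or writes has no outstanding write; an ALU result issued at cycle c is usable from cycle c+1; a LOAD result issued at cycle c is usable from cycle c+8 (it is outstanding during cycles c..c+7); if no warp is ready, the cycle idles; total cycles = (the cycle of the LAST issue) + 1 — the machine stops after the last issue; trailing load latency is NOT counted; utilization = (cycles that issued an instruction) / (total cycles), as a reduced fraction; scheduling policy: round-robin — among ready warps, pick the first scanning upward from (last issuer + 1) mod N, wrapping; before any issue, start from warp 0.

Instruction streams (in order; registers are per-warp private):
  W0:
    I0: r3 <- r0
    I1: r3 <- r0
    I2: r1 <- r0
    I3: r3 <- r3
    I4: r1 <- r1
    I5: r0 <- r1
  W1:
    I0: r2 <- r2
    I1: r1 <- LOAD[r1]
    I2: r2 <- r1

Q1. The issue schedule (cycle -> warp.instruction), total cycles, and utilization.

cycle 0: W0.I0
cycle 1: W1.I0
cycle 2: W0.I1
cycle 3: W1.I1
cycle 4: W0.I2
cycle 5: W0.I3
cycle 6: W0.I4
cycle 7: W0.I5
cycle 8: idle
cycle 9: idle
cycle 10: idle
cycle 11: W1.I2

Answer: 12 cycles, utilization 3/4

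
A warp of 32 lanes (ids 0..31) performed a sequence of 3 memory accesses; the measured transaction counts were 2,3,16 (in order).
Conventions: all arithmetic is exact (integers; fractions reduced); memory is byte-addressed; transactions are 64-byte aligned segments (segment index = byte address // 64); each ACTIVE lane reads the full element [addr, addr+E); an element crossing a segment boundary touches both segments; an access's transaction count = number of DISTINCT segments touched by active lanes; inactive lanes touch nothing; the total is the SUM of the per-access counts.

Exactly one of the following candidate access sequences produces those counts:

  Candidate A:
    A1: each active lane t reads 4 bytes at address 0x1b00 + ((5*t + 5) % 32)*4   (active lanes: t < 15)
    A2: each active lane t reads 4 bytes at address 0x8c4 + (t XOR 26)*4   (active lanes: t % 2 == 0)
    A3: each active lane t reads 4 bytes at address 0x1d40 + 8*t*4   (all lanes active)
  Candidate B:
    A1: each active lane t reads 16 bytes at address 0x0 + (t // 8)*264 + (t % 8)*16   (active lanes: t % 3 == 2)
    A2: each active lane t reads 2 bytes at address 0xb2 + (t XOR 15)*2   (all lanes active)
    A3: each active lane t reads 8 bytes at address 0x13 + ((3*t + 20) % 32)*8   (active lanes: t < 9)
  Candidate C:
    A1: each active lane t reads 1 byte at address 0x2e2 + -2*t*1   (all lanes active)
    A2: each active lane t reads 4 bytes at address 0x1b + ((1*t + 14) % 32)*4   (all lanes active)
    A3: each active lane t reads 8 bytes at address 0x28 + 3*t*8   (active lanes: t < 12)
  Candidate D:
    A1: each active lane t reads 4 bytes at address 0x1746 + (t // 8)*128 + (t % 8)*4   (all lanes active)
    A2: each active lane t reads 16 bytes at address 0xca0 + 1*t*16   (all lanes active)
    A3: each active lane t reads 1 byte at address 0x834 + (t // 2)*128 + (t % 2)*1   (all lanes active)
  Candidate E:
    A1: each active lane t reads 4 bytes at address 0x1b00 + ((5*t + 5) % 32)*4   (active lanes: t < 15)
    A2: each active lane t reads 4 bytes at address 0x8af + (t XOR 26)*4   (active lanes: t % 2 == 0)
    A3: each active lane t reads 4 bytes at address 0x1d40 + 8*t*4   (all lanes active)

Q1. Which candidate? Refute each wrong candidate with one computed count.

A: A2 gives 2 transactions, not 3
B: A1 gives 9 transactions, not 2
C: A3 gives 5 transactions, not 16
D: A1 gives 4 transactions, not 2
E: all counts match (2,3,16)

Answer: E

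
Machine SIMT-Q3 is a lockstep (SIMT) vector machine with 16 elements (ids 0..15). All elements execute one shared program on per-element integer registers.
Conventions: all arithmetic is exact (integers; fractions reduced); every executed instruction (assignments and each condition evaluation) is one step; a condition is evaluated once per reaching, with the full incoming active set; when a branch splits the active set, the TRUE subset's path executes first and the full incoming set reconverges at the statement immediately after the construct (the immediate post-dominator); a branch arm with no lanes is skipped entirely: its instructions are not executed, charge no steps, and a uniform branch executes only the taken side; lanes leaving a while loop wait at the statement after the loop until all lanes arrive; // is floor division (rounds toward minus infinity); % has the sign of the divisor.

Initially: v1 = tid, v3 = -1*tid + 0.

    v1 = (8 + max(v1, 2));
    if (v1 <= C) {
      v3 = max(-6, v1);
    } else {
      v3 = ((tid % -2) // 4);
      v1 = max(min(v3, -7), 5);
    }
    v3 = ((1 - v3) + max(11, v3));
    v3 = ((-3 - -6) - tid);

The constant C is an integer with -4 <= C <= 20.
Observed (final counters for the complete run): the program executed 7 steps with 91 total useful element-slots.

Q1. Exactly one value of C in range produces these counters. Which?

Answer: C = 12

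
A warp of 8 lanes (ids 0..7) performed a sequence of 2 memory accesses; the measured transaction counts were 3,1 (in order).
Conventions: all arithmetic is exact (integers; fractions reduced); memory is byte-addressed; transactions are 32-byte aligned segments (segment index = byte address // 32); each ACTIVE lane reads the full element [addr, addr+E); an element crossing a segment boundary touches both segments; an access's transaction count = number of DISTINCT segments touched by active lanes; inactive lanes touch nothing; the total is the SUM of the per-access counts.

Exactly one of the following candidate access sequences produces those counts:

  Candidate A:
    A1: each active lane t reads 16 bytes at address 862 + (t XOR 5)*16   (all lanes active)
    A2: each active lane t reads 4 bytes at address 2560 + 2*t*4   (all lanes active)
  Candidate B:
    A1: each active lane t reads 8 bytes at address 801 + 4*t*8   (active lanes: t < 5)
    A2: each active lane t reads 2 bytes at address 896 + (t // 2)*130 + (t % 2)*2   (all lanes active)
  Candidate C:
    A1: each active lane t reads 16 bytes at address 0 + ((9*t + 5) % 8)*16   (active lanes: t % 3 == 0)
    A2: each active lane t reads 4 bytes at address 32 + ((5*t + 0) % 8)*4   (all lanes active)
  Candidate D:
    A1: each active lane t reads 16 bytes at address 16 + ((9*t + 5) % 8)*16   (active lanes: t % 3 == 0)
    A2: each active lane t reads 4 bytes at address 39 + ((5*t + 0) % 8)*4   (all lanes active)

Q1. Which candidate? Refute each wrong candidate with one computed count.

A: A1 gives 5 transactions, not 3
B: A1 gives 5 transactions, not 3
D: A2 gives 2 transactions, not 1
C: all counts match (3,1)

Answer: C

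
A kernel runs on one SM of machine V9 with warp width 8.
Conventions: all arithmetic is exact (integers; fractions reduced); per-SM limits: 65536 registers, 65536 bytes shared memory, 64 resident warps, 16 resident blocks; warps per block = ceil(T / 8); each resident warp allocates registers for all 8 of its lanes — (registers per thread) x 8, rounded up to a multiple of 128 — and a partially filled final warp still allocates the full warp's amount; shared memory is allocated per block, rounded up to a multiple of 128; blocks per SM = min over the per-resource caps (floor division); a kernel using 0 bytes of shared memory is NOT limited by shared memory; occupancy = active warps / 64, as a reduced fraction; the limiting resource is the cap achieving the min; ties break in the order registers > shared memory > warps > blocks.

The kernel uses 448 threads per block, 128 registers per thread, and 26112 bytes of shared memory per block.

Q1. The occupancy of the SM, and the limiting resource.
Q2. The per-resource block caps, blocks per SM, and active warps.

Answer: occupancy 7/8, limited by registers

registers: 1 block
shared memory: 2 blocks
warps: 1 block
blocks: 16 blocks

Answer: 1 block, 56 active warps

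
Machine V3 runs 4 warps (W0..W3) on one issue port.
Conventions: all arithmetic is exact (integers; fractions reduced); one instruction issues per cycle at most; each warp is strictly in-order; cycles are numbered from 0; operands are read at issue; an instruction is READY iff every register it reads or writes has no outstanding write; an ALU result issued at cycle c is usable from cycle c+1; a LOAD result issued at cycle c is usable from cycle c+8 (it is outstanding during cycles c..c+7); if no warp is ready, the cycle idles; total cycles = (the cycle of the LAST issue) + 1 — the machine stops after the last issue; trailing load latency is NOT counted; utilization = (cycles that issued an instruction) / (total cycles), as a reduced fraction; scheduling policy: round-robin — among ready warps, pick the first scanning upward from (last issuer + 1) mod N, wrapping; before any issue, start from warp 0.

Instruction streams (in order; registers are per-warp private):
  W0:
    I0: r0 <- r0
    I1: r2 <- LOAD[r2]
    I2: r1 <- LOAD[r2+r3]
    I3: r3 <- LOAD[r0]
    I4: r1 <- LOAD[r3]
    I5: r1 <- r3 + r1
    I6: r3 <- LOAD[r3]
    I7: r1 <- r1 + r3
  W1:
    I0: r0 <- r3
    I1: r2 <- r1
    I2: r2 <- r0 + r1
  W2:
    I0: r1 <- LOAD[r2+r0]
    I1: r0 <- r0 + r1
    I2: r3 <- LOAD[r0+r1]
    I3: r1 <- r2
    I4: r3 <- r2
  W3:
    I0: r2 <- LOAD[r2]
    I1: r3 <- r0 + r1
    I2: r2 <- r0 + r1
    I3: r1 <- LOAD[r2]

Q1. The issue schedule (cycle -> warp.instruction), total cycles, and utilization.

cycle 0: W0.I0
cycle 1: W1.I0
cycle 2: W2.I0
cycle 3: W3.I0
cycle 4: W0.I1
cycle 5: W1.I1
cycle 6: W3.I1
cycle 7: W1.I2
cycle 8: idle
cycle 9: idle
cycle 10: W2.I1
cycle 11: W3.I2
cycle 12: W0.I2
cycle 13: W2.I2
cycle 14: W3.I3
cycle 15: W0.I3
cycle 16: W2.I3
cycle 17: idle
cycle 18: idle
cycle 19: idle
cycle 20: idle
cycle 21: W2.I4
cycle 22: idle
cycle 23: W0.I4
cycle 24: idle
cycle 25: idle
cycle 26: idle
cycle 27: idle
cycle 28: idle
cycle 29: idle
cycle 30: idle
cycle 31: W0.I5
cycle 32: W0.I6
cycle 33: idle
cycle 34: idle
cycle 35: idle
cycle 36: idle
cycle 37: idle
cycle 38: idle
cycle 39: idle
cycle 40: W0.I7

Answer: 41 cycles, utilization 20/41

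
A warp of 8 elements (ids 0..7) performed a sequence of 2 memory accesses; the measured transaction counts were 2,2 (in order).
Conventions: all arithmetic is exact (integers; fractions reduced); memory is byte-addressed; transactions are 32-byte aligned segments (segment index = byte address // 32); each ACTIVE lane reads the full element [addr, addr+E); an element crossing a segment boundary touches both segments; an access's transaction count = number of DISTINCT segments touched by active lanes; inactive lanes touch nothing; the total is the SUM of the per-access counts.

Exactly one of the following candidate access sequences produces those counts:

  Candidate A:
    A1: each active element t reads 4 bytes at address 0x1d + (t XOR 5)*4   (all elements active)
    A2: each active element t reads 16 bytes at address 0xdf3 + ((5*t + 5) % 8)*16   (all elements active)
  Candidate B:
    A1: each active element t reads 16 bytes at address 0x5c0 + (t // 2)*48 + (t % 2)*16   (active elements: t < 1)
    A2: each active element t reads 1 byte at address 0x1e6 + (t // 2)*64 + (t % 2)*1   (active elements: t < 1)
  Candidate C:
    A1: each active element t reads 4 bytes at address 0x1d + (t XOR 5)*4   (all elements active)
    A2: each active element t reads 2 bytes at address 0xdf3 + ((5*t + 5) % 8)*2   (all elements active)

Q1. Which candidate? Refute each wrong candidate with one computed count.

A: A2 gives 5 transactions, not 2
B: A1 gives 1 transaction, not 2
C: all counts match (2,2)

Answer: C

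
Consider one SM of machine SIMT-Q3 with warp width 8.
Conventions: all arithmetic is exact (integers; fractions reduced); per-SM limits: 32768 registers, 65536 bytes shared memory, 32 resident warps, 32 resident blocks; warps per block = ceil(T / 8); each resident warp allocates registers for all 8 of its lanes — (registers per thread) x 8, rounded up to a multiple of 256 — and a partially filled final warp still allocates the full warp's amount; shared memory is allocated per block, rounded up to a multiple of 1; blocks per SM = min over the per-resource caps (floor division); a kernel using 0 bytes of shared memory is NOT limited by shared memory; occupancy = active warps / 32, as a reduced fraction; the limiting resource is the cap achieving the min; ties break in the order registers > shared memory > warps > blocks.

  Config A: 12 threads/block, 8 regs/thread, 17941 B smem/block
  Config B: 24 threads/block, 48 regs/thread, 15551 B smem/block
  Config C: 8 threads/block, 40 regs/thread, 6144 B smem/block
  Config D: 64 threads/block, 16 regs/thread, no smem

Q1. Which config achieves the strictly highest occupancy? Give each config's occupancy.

occupancies: A 3/16, B 3/8, C 5/16, D 1

Answer: D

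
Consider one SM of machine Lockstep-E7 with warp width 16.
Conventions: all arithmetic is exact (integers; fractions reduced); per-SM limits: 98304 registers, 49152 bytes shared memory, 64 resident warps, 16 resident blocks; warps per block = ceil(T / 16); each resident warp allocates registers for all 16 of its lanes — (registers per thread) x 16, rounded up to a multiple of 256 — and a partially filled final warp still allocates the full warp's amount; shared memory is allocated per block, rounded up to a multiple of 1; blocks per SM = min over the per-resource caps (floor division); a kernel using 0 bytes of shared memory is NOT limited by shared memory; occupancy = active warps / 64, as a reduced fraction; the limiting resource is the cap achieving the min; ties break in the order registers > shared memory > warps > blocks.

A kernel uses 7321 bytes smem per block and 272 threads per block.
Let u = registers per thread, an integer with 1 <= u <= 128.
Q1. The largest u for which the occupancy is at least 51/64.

Answer: u = 112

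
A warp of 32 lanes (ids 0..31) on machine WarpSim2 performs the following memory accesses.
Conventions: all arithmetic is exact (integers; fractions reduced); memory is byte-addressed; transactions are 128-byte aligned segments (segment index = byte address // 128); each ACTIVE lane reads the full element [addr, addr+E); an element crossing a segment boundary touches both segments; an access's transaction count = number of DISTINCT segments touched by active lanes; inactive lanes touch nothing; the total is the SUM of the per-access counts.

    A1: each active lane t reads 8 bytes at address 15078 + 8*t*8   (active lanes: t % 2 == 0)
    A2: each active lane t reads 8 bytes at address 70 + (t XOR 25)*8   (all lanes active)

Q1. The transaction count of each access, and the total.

A1: 16 transactions
A2: 3 transactions

Answer: 16,3; total 19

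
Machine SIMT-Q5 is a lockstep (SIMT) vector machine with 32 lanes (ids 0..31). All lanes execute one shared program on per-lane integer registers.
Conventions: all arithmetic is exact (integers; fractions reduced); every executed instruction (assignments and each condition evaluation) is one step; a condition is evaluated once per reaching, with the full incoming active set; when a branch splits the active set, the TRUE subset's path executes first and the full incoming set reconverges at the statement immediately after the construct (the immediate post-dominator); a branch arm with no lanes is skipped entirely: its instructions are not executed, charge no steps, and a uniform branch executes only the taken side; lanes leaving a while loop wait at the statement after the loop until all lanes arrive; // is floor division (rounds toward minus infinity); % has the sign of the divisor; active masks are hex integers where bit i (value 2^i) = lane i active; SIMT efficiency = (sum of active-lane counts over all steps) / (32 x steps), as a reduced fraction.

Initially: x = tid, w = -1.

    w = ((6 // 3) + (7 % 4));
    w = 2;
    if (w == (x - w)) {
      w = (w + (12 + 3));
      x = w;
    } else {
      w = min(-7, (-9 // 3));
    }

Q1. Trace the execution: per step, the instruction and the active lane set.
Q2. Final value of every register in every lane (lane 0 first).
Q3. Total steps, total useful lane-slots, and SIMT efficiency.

step 0: w <- ((6 // 3) + (7 % 4))    0xffffffff
step 1: w <- 2                       0xffffffff
step 2: eval (w == (x - w))          0xffffffff
step 3: w <- (w + (12 + 3))          0x00000010
step 4: x <- w                       0x00000010
step 5: w <- min(-7, (-9 // 3))      0xffffffef

Answer: 6 steps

x: 0,1,2,3,17,5,6,7,8,9,10,11,12,13,14,15,16,17,18,19,20,21,22,23,24,25,26,27,28,29,30,31
w: -7,-7,-7,-7,17,-7,-7,-7,-7,-7,-7,-7,-7,-7,-7,-7,-7,-7,-7,-7,-7,-7,-7,-7,-7,-7,-7,-7,-7,-7,-7,-7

steps = 6; useful = 129; efficiency = 129/192 = 43/64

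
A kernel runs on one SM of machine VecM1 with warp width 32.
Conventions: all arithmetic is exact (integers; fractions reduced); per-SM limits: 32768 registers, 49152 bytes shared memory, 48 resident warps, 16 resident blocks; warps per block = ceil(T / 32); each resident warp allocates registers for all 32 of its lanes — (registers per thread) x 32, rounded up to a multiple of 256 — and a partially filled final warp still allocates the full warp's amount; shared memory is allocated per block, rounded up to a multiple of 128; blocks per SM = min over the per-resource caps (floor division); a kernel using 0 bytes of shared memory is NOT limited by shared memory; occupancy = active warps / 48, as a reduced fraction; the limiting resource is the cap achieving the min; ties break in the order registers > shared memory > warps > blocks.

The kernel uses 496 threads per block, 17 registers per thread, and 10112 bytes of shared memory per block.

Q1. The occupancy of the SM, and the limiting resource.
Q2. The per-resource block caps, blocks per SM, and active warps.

Answer: occupancy 2/3, limited by registers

registers: 2 blocks
shared memory: 4 blocks
warps: 3 blocks
blocks: 16 blocks

Answer: 2 blocks, 32 active warps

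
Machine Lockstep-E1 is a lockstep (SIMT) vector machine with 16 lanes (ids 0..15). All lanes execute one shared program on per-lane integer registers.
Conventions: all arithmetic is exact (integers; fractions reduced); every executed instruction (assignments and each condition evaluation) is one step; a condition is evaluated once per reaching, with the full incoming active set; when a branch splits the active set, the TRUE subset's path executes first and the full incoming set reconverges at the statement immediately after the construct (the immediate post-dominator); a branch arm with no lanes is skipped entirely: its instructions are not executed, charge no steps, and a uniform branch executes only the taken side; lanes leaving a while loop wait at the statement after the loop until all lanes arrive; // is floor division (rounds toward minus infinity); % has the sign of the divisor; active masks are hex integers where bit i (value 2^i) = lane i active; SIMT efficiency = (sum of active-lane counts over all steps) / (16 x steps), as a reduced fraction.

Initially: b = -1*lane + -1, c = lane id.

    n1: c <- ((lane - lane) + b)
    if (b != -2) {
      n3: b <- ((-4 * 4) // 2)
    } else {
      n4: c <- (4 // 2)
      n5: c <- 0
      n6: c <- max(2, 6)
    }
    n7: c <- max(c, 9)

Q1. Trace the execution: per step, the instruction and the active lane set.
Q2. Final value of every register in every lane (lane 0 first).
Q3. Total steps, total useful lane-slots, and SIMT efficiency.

step 0: c <- ((lane - lane) + b)     0xffff
step 1: eval (b != -2)               0xffff
step 2: b <- ((-4 * 4) // 2)         0xfffd
step 3: c <- (4 // 2)                0x0002
step 4: c <- 0                       0x0002
step 5: c <- max(2, 6)               0x0002
step 6: c <- max(c, 9)               0xffff

Answer: 7 steps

b: -8,-2,-8,-8,-8,-8,-8,-8,-8,-8,-8,-8,-8,-8,-8,-8
c: 9,9,9,9,9,9,9,9,9,9,9,9,9,9,9,9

steps = 7; useful = 66; efficiency = 66/112 = 33/56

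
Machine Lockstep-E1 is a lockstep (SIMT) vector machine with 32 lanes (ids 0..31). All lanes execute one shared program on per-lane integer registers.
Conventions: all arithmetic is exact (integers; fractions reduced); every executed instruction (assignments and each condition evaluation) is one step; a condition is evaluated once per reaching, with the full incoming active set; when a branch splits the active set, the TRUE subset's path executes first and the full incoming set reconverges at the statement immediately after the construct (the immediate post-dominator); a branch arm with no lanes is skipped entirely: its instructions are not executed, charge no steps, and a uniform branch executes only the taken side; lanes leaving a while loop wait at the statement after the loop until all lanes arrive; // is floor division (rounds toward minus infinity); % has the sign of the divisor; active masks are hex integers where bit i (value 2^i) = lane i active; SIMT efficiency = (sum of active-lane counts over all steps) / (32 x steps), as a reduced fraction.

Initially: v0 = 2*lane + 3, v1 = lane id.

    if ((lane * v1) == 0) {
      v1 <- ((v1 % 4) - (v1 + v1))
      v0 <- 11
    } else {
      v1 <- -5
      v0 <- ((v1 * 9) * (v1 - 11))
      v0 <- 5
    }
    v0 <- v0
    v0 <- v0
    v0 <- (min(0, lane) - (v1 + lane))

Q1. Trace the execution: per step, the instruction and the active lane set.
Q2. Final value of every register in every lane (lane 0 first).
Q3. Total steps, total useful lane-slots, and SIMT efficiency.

step 0: eval ((lane * v1) == 0)      0xffffffff
step 1: v1 <- ((v1 % 4) - (v1 + v1)) 0x00000001
step 2: v0 <- 11                     0x00000001
step 3: v1 <- -5                     0xfffffffe
step 4: v0 <- ((v1 * 9) * (v1 - 11)) 0xfffffffe
step 5: v0 <- 5                      0xfffffffe
step 6: v0 <- v0                     0xffffffff
step 7: v0 <- v0                     0xffffffff
step 8: v0 <- (min(0, lane) - (v1 + lane)) 0xffffffff

Answer: 9 steps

v0: 0,4,3,2,1,0,-1,-2,-3,-4,-5,-6,-7,-8,-9,-10,-11,-12,-13,-14,-15,-16,-17,-18,-19,-20,-21,-22,-23,-24,-25,-26
v1: 0,-5,-5,-5,-5,-5,-5,-5,-5,-5,-5,-5,-5,-5,-5,-5,-5,-5,-5,-5,-5,-5,-5,-5,-5,-5,-5,-5,-5,-5,-5,-5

steps = 9; useful = 223; efficiency = 223/288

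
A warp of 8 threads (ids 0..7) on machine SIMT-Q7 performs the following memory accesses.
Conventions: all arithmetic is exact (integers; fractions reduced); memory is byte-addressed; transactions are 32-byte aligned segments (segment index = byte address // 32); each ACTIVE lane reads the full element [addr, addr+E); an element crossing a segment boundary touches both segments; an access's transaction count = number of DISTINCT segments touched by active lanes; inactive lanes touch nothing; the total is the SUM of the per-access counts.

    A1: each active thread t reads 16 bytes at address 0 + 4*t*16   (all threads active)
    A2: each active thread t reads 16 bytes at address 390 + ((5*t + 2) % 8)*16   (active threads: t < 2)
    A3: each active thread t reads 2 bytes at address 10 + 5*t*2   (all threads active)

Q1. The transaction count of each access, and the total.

A1: 8 transactions
A2: 3 transactions
A3: 3 transactions

Answer: 8,3,3; total 14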